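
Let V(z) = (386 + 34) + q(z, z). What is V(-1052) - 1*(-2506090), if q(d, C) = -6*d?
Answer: 2512822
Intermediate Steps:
V(z) = 420 - 6*z (V(z) = (386 + 34) - 6*z = 420 - 6*z)
V(-1052) - 1*(-2506090) = (420 - 6*(-1052)) - 1*(-2506090) = (420 + 6312) + 2506090 = 6732 + 2506090 = 2512822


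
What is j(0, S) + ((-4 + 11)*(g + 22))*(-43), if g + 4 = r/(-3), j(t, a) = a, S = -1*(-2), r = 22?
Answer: -9626/3 ≈ -3208.7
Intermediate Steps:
S = 2
g = -34/3 (g = -4 + 22/(-3) = -4 + 22*(-⅓) = -4 - 22/3 = -34/3 ≈ -11.333)
j(0, S) + ((-4 + 11)*(g + 22))*(-43) = 2 + ((-4 + 11)*(-34/3 + 22))*(-43) = 2 + (7*(32/3))*(-43) = 2 + (224/3)*(-43) = 2 - 9632/3 = -9626/3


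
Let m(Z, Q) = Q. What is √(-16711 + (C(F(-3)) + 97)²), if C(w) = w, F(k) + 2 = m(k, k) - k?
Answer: 3*I*√854 ≈ 87.67*I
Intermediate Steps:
F(k) = -2 (F(k) = -2 + (k - k) = -2 + 0 = -2)
√(-16711 + (C(F(-3)) + 97)²) = √(-16711 + (-2 + 97)²) = √(-16711 + 95²) = √(-16711 + 9025) = √(-7686) = 3*I*√854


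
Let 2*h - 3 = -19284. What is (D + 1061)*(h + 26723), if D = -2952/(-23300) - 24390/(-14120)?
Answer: 59733184939123/3289960 ≈ 1.8156e+7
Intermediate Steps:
h = -19281/2 (h = 3/2 + (½)*(-19284) = 3/2 - 9642 = -19281/2 ≈ -9640.5)
D = 15249231/8224900 (D = -2952*(-1/23300) - 24390*(-1/14120) = 738/5825 + 2439/1412 = 15249231/8224900 ≈ 1.8540)
(D + 1061)*(h + 26723) = (15249231/8224900 + 1061)*(-19281/2 + 26723) = (8741868131/8224900)*(34165/2) = 59733184939123/3289960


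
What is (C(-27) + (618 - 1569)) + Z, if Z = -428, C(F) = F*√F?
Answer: -1379 - 81*I*√3 ≈ -1379.0 - 140.3*I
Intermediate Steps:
C(F) = F^(3/2)
(C(-27) + (618 - 1569)) + Z = ((-27)^(3/2) + (618 - 1569)) - 428 = (-81*I*√3 - 951) - 428 = (-951 - 81*I*√3) - 428 = -1379 - 81*I*√3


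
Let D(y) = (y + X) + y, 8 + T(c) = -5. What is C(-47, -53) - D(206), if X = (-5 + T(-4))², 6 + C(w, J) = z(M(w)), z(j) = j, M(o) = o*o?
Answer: 1467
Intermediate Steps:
T(c) = -13 (T(c) = -8 - 5 = -13)
M(o) = o²
C(w, J) = -6 + w²
X = 324 (X = (-5 - 13)² = (-18)² = 324)
D(y) = 324 + 2*y (D(y) = (y + 324) + y = (324 + y) + y = 324 + 2*y)
C(-47, -53) - D(206) = (-6 + (-47)²) - (324 + 2*206) = (-6 + 2209) - (324 + 412) = 2203 - 1*736 = 2203 - 736 = 1467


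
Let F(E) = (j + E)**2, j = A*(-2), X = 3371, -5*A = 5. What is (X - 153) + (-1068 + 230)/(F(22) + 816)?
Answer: 2239309/696 ≈ 3217.4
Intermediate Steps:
A = -1 (A = -1/5*5 = -1)
j = 2 (j = -1*(-2) = 2)
F(E) = (2 + E)**2
(X - 153) + (-1068 + 230)/(F(22) + 816) = (3371 - 153) + (-1068 + 230)/((2 + 22)**2 + 816) = 3218 - 838/(24**2 + 816) = 3218 - 838/(576 + 816) = 3218 - 838/1392 = 3218 - 838*1/1392 = 3218 - 419/696 = 2239309/696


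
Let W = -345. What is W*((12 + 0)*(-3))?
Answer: 12420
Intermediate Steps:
W*((12 + 0)*(-3)) = -345*(12 + 0)*(-3) = -4140*(-3) = -345*(-36) = 12420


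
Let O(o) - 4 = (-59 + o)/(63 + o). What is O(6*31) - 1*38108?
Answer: -9487769/249 ≈ -38104.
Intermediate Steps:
O(o) = 4 + (-59 + o)/(63 + o)
O(6*31) - 1*38108 = (193 + 5*(6*31))/(63 + 6*31) - 1*38108 = (193 + 5*186)/(63 + 186) - 38108 = (193 + 930)/249 - 38108 = (1/249)*1123 - 38108 = 1123/249 - 38108 = -9487769/249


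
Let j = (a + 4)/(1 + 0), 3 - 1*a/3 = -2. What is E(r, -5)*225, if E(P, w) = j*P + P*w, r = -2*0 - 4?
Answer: -12600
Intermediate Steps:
a = 15 (a = 9 - 3*(-2) = 9 + 6 = 15)
j = 19 (j = (15 + 4)/(1 + 0) = 19/1 = 19*1 = 19)
r = -4 (r = 0 - 4 = -4)
E(P, w) = 19*P + P*w
E(r, -5)*225 = -4*(19 - 5)*225 = -4*14*225 = -56*225 = -12600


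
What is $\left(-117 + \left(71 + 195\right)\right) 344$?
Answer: $51256$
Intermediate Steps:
$\left(-117 + \left(71 + 195\right)\right) 344 = \left(-117 + 266\right) 344 = 149 \cdot 344 = 51256$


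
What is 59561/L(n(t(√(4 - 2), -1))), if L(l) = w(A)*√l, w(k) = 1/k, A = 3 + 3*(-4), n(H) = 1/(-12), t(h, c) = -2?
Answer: 1072098*I*√3 ≈ 1.8569e+6*I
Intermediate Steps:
n(H) = -1/12
A = -9 (A = 3 - 12 = -9)
L(l) = -√l/9 (L(l) = √l/(-9) = -√l/9)
59561/L(n(t(√(4 - 2), -1))) = 59561/((-I*√3/54)) = 59561*(18*I*√3) = 1072098*I*√3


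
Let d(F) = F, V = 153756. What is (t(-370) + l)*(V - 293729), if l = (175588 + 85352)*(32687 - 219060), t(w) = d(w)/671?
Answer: 4567625039059467470/671 ≈ 6.8072e+15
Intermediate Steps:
t(w) = w/671
l = -48632170620 (l = 260940*(-186373) = -48632170620)
(t(-370) + l)*(V - 293729) = ((1/671)*(-370) - 48632170620)*(153756 - 293729) = (-370/671 - 48632170620)*(-139973) = -32632186486390/671*(-139973) = 4567625039059467470/671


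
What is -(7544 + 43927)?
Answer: -51471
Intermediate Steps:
-(7544 + 43927) = -1*51471 = -51471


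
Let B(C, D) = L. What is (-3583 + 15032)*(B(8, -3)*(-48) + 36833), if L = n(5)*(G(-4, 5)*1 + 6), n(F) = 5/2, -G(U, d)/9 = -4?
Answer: 363998057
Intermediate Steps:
G(U, d) = 36 (G(U, d) = -9*(-4) = 36)
n(F) = 5/2 (n(F) = 5*(½) = 5/2)
L = 105 (L = 5*(36*1 + 6)/2 = 5*(36 + 6)/2 = (5/2)*42 = 105)
B(C, D) = 105
(-3583 + 15032)*(B(8, -3)*(-48) + 36833) = (-3583 + 15032)*(105*(-48) + 36833) = 11449*(-5040 + 36833) = 11449*31793 = 363998057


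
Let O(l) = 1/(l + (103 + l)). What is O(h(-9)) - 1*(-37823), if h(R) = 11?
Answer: 4727876/125 ≈ 37823.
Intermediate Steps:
O(l) = 1/(103 + 2*l)
O(h(-9)) - 1*(-37823) = 1/(103 + 2*11) - 1*(-37823) = 1/(103 + 22) + 37823 = 1/125 + 37823 = 4727876/125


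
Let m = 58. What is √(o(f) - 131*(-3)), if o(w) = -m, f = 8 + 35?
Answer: √335 ≈ 18.303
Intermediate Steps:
f = 43
o(w) = -58 (o(w) = -1*58 = -58)
√(o(f) - 131*(-3)) = √(-58 - 131*(-3)) = √(-58 + 393) = √335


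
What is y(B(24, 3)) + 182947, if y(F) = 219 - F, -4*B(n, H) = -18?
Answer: 366323/2 ≈ 1.8316e+5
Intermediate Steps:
B(n, H) = 9/2 (B(n, H) = -¼*(-18) = 9/2)
y(B(24, 3)) + 182947 = (219 - 1*9/2) + 182947 = (219 - 9/2) + 182947 = 429/2 + 182947 = 366323/2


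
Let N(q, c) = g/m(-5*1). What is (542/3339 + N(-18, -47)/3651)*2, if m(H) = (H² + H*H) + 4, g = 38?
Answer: 11887150/36572067 ≈ 0.32503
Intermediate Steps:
m(H) = 4 + 2*H² (m(H) = (H² + H²) + 4 = 2*H² + 4 = 4 + 2*H²)
N(q, c) = 19/27 (N(q, c) = 38/(4 + 2*(-5*1)²) = 38/(4 + 2*(-5)²) = 38/(4 + 2*25) = 38/(4 + 50) = 38/54 = 38*(1/54) = 19/27)
(542/3339 + N(-18, -47)/3651)*2 = (542/3339 + (19/27)/3651)*2 = (542*(1/3339) + (19/27)*(1/3651))*2 = (542/3339 + 19/98577)*2 = (5943575/36572067)*2 = 11887150/36572067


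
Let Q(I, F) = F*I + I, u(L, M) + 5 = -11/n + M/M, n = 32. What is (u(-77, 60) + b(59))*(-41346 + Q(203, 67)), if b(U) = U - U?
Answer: 1914169/16 ≈ 1.1964e+5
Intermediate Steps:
b(U) = 0
u(L, M) = -139/32 (u(L, M) = -5 + (-11/32 + M/M) = -5 + (-11*1/32 + 1) = -5 + (-11/32 + 1) = -5 + 21/32 = -139/32)
Q(I, F) = I + F*I
(u(-77, 60) + b(59))*(-41346 + Q(203, 67)) = (-139/32 + 0)*(-41346 + 203*(1 + 67)) = -139*(-41346 + 203*68)/32 = -139*(-41346 + 13804)/32 = -139/32*(-27542) = 1914169/16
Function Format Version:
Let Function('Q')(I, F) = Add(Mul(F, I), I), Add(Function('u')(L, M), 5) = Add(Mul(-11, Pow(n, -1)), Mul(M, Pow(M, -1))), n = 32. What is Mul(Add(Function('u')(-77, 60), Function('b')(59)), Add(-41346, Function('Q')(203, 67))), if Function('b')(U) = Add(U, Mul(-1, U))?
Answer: Rational(1914169, 16) ≈ 1.1964e+5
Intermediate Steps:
Function('b')(U) = 0
Function('u')(L, M) = Rational(-139, 32) (Function('u')(L, M) = Add(-5, Add(Mul(-11, Pow(32, -1)), Mul(M, Pow(M, -1)))) = Add(-5, Add(Mul(-11, Rational(1, 32)), 1)) = Add(-5, Add(Rational(-11, 32), 1)) = Add(-5, Rational(21, 32)) = Rational(-139, 32))
Function('Q')(I, F) = Add(I, Mul(F, I))
Mul(Add(Function('u')(-77, 60), Function('b')(59)), Add(-41346, Function('Q')(203, 67))) = Mul(Add(Rational(-139, 32), 0), Add(-41346, Mul(203, Add(1, 67)))) = Mul(Rational(-139, 32), Add(-41346, Mul(203, 68))) = Mul(Rational(-139, 32), Add(-41346, 13804)) = Mul(Rational(-139, 32), -27542) = Rational(1914169, 16)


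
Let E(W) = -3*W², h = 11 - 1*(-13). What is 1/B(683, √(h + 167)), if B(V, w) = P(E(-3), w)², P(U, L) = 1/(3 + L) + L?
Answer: 78968/15249025 + 122*√191/137241225 ≈ 0.0051908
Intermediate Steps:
h = 24 (h = 11 + 13 = 24)
P(U, L) = L + 1/(3 + L)
B(V, w) = (1 + w² + 3*w)²/(3 + w)² (B(V, w) = ((1 + w² + 3*w)/(3 + w))² = (1 + w² + 3*w)²/(3 + w)²)
1/B(683, √(h + 167)) = 1/((1 + (√(24 + 167))² + 3*√(24 + 167))²/(3 + √(24 + 167))²) = 1/((1 + (√191)² + 3*√191)²/(3 + √191)²) = 1/((1 + 191 + 3*√191)²/(3 + √191)²) = 1/((192 + 3*√191)²/(3 + √191)²) = (3 + √191)²/(192 + 3*√191)²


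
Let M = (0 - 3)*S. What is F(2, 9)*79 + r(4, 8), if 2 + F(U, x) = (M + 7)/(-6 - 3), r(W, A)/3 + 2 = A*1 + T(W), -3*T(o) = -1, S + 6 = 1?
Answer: -2989/9 ≈ -332.11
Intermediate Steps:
S = -5 (S = -6 + 1 = -5)
M = 15 (M = (0 - 3)*(-5) = -3*(-5) = 15)
T(o) = 1/3 (T(o) = -1/3*(-1) = 1/3)
r(W, A) = -5 + 3*A (r(W, A) = -6 + 3*(A*1 + 1/3) = -6 + 3*(A + 1/3) = -6 + 3*(1/3 + A) = -6 + (1 + 3*A) = -5 + 3*A)
F(U, x) = -40/9 (F(U, x) = -2 + (15 + 7)/(-6 - 3) = -2 + 22/(-9) = -2 + 22*(-1/9) = -2 - 22/9 = -40/9)
F(2, 9)*79 + r(4, 8) = -40/9*79 + (-5 + 3*8) = -3160/9 + (-5 + 24) = -3160/9 + 19 = -2989/9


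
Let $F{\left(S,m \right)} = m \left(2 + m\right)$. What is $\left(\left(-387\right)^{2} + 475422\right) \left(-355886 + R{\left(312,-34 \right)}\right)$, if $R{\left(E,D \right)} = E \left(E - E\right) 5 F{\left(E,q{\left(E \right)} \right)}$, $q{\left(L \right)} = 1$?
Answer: $-222496724226$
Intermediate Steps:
$R{\left(E,D \right)} = 0$ ($R{\left(E,D \right)} = E \left(E - E\right) 5 \cdot 1 \left(2 + 1\right) = E 0 \cdot 5 \cdot 1 \cdot 3 = E 0 \cdot 3 = E 0 = 0$)
$\left(\left(-387\right)^{2} + 475422\right) \left(-355886 + R{\left(312,-34 \right)}\right) = \left(\left(-387\right)^{2} + 475422\right) \left(-355886 + 0\right) = \left(149769 + 475422\right) \left(-355886\right) = 625191 \left(-355886\right) = -222496724226$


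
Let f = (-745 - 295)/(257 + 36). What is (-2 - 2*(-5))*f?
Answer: -8320/293 ≈ -28.396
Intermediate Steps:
f = -1040/293 ≈ -3.5495
(-2 - 2*(-5))*f = (-2 - 2*(-5))*(-1040/293) = (-2 + 10)*(-1040/293) = 8*(-1040/293) = -8320/293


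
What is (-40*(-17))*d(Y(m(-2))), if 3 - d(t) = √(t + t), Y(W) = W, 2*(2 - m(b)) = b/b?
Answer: 2040 - 680*√3 ≈ 862.21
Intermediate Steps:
m(b) = 3/2 (m(b) = 2 - b/(2*b) = 2 - ½*1 = 2 - ½ = 3/2)
d(t) = 3 - √2*√t (d(t) = 3 - √(t + t) = 3 - √(2*t) = 3 - √2*√t)
(-40*(-17))*d(Y(m(-2))) = (-40*(-17))*(3 - √2*√(3/2)) = 680*(3 - √2*√6/2) = 680*(3 - √3) = 2040 - 680*√3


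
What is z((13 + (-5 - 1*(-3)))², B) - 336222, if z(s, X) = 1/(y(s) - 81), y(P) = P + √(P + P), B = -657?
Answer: -228294718/679 - 11*√2/1358 ≈ -3.3622e+5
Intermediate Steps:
y(P) = P + √2*√P (y(P) = P + √(2*P) = P + √2*√P)
z(s, X) = 1/(-81 + s + √2*√s) (z(s, X) = 1/((s + √2*√s) - 81) = 1/(-81 + s + √2*√s))
z((13 + (-5 - 1*(-3)))², B) - 336222 = 1/(-81 + (13 + (-5 - 1*(-3)))² + √2*√((13 + (-5 - 1*(-3)))²)) - 336222 = 1/(-81 + (13 + (-5 + 3))² + √2*√((13 + (-5 + 3))²)) - 336222 = 1/(-81 + (13 - 2)² + √2*√((13 - 2)²)) - 336222 = 1/(-81 + 11² + √2*√(11²)) - 336222 = 1/(-81 + 121 + √2*√121) - 336222 = 1/(-81 + 121 + √2*11) - 336222 = 1/(-81 + 121 + 11*√2) - 336222 = 1/(40 + 11*√2) - 336222 = -336222 + 1/(40 + 11*√2)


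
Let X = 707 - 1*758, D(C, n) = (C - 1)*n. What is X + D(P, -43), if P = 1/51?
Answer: -451/51 ≈ -8.8431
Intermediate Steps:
P = 1/51 ≈ 0.019608
D(C, n) = n*(-1 + C) (D(C, n) = (-1 + C)*n = n*(-1 + C))
X = -51 (X = 707 - 758 = -51)
X + D(P, -43) = -51 - 43*(-1 + 1/51) = -51 - 43*(-50/51) = -51 + 2150/51 = -451/51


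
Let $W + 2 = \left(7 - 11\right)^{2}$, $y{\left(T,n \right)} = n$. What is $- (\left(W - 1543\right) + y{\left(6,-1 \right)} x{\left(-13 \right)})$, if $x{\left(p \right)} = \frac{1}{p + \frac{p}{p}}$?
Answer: $\frac{18347}{12} \approx 1528.9$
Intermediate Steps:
$x{\left(p \right)} = \frac{1}{1 + p}$ ($x{\left(p \right)} = \frac{1}{p + 1} = \frac{1}{1 + p}$)
$W = 14$ ($W = -2 + \left(7 - 11\right)^{2} = -2 + \left(-4\right)^{2} = -2 + 16 = 14$)
$- (\left(W - 1543\right) + y{\left(6,-1 \right)} x{\left(-13 \right)}) = - (\left(14 - 1543\right) - \frac{1}{1 - 13}) = - (-1529 - \frac{1}{-12}) = - (-1529 - - \frac{1}{12}) = - (-1529 + \frac{1}{12}) = \left(-1\right) \left(- \frac{18347}{12}\right) = \frac{18347}{12}$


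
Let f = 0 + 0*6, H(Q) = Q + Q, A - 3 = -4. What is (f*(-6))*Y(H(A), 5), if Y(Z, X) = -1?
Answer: 0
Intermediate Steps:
A = -1 (A = 3 - 4 = -1)
H(Q) = 2*Q
f = 0 (f = 0 + 0 = 0)
(f*(-6))*Y(H(A), 5) = (0*(-6))*(-1) = 0*(-1) = 0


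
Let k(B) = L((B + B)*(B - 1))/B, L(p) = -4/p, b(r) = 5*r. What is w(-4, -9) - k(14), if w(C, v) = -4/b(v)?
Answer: 5141/57330 ≈ 0.089674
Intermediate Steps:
w(C, v) = -4/(5*v) (w(C, v) = -4*1/(5*v) = -4/(5*v))
k(B) = -2/(B²*(-1 + B)) (k(B) = (-4*1/((B - 1)*(B + B)))/B = (-4*1/(2*B*(-1 + B)))/B = (-2/(B*(-1 + B)))/B = -2/(B²*(-1 + B)))
w(-4, -9) - k(14) = -⅘/(-9) - (-2)/(14²*(-1 + 14)) = -⅘*(-⅑) - (-2)/(196*13) = 4/45 - (-2)/(196*13) = 4/45 - 1*(-1/1274) = 4/45 + 1/1274 = 5141/57330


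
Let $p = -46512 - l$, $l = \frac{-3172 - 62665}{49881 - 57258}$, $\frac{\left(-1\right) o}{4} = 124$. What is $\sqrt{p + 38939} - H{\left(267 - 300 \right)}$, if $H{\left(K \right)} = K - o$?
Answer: $-463 + \frac{i \sqrt{412609316466}}{7377} \approx -463.0 + 87.074 i$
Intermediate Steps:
$o = -496$ ($o = \left(-4\right) 124 = -496$)
$l = \frac{65837}{7377}$ ($l = - \frac{65837}{-7377} = \left(-65837\right) \left(- \frac{1}{7377}\right) = \frac{65837}{7377} \approx 8.9246$)
$p = - \frac{343184861}{7377}$ ($p = -46512 - \frac{65837}{7377} = - \frac{343184861}{7377} \approx -46521.0$)
$H{\left(K \right)} = 496 + K$ ($H{\left(K \right)} = K - -496 = K + 496 = 496 + K$)
$\sqrt{p + 38939} - H{\left(267 - 300 \right)} = \sqrt{- \frac{343184861}{7377} + 38939} - \left(496 + \left(267 - 300\right)\right) = \sqrt{- \frac{55931858}{7377}} - \left(496 + \left(267 - 300\right)\right) = \frac{i \sqrt{412609316466}}{7377} - \left(496 - 33\right) = \frac{i \sqrt{412609316466}}{7377} - 463 = -463 + \frac{i \sqrt{412609316466}}{7377}$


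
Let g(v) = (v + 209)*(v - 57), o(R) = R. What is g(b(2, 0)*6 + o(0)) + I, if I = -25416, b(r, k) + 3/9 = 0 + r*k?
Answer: -37629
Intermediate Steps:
b(r, k) = -⅓ + k*r (b(r, k) = -⅓ + (0 + r*k) = -⅓ + (0 + k*r) = -⅓ + k*r)
g(v) = (-57 + v)*(209 + v) (g(v) = (209 + v)*(-57 + v) = (-57 + v)*(209 + v))
g(b(2, 0)*6 + o(0)) + I = (-11913 + ((-⅓ + 0*2)*6 + 0)² + 152*((-⅓ + 0*2)*6 + 0)) - 25416 = (-11913 + ((-⅓ + 0)*6 + 0)² + 152*((-⅓ + 0)*6 + 0)) - 25416 = (-11913 + (-⅓*6 + 0)² + 152*(-⅓*6 + 0)) - 25416 = (-11913 + (-2 + 0)² + 152*(-2 + 0)) - 25416 = (-11913 + (-2)² + 152*(-2)) - 25416 = (-11913 + 4 - 304) - 25416 = -12213 - 25416 = -37629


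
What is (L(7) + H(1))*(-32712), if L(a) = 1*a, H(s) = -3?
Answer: -130848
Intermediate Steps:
L(a) = a
(L(7) + H(1))*(-32712) = (7 - 3)*(-32712) = 4*(-32712) = -130848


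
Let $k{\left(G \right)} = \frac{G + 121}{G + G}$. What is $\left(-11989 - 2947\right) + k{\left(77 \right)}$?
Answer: $- \frac{104543}{7} \approx -14935.0$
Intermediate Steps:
$k{\left(G \right)} = \frac{121 + G}{2 G}$
$\left(-11989 - 2947\right) + k{\left(77 \right)} = \left(-11989 - 2947\right) + \frac{121 + 77}{2 \cdot 77} = -14936 + \frac{1}{2} \cdot \frac{1}{77} \cdot 198 = -14936 + \frac{9}{7} = - \frac{104543}{7}$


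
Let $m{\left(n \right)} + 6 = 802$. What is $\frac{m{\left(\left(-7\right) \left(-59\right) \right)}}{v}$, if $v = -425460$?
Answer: $- \frac{199}{106365} \approx -0.0018709$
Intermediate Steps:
$m{\left(n \right)} = 796$ ($m{\left(n \right)} = -6 + 802 = 796$)
$\frac{m{\left(\left(-7\right) \left(-59\right) \right)}}{v} = \frac{796}{-425460} = 796 \left(- \frac{1}{425460}\right) = - \frac{199}{106365}$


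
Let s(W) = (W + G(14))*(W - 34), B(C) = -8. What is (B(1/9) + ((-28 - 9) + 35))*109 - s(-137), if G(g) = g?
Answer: -22123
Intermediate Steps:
s(W) = (-34 + W)*(14 + W) (s(W) = (W + 14)*(W - 34) = (14 + W)*(-34 + W) = (-34 + W)*(14 + W))
(B(1/9) + ((-28 - 9) + 35))*109 - s(-137) = (-8 + ((-28 - 9) + 35))*109 - (-476 + (-137)**2 - 20*(-137)) = (-8 + (-37 + 35))*109 - (-476 + 18769 + 2740) = (-8 - 2)*109 - 1*21033 = -10*109 - 21033 = -1090 - 21033 = -22123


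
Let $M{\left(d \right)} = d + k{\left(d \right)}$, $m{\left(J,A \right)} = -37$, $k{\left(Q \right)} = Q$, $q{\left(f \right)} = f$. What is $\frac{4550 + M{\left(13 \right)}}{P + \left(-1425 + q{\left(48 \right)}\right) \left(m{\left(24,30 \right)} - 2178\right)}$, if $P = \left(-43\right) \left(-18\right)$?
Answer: $\frac{4576}{3050829} \approx 0.0014999$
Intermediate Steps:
$P = 774$
$M{\left(d \right)} = 2 d$ ($M{\left(d \right)} = d + d = 2 d$)
$\frac{4550 + M{\left(13 \right)}}{P + \left(-1425 + q{\left(48 \right)}\right) \left(m{\left(24,30 \right)} - 2178\right)} = \frac{4550 + 2 \cdot 13}{774 + \left(-1425 + 48\right) \left(-37 - 2178\right)} = \frac{4550 + 26}{774 - -3050055} = \frac{4576}{774 + 3050055} = \frac{4576}{3050829}$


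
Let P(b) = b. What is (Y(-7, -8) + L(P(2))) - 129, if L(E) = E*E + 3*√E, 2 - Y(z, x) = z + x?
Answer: -108 + 3*√2 ≈ -103.76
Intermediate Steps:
Y(z, x) = 2 - x - z (Y(z, x) = 2 - (z + x) = 2 - (x + z) = 2 + (-x - z) = 2 - x - z)
L(E) = E² + 3*√E
(Y(-7, -8) + L(P(2))) - 129 = ((2 - 1*(-8) - 1*(-7)) + (2² + 3*√2)) - 129 = ((2 + 8 + 7) + (4 + 3*√2)) - 129 = (17 + (4 + 3*√2)) - 129 = (21 + 3*√2) - 129 = -108 + 3*√2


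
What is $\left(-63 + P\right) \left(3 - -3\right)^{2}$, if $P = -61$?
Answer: $-4464$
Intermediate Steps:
$\left(-63 + P\right) \left(3 - -3\right)^{2} = \left(-63 - 61\right) \left(3 - -3\right)^{2} = - 124 \left(3 + 3\right)^{2} = - 124 \cdot 6^{2} = \left(-124\right) 36 = -4464$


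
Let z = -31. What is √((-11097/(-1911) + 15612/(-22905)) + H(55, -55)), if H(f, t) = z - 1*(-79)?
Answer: √25644978565635/694785 ≈ 7.2887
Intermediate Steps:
H(f, t) = 48 (H(f, t) = -31 - 1*(-79) = -31 + 79 = 48)
√((-11097/(-1911) + 15612/(-22905)) + H(55, -55)) = √((-11097/(-1911) + 15612/(-22905)) + 48) = √((-11097*(-1/1911) + 15612*(-1/22905)) + 48) = √((3699/637 - 5204/7635) + 48) = √(24926917/4863495 + 48) = √(258374677/4863495) = √25644978565635/694785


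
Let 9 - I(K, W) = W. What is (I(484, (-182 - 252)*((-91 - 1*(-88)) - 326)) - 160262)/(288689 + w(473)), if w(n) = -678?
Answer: -303039/288011 ≈ -1.0522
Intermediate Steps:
I(K, W) = 9 - W
(I(484, (-182 - 252)*((-91 - 1*(-88)) - 326)) - 160262)/(288689 + w(473)) = ((9 - (-182 - 252)*((-91 - 1*(-88)) - 326)) - 160262)/(288689 - 678) = ((9 - (-434)*((-91 + 88) - 326)) - 160262)/288011 = ((9 - (-434)*(-3 - 326)) - 160262)*(1/288011) = ((9 - (-434)*(-329)) - 160262)*(1/288011) = ((9 - 1*142786) - 160262)*(1/288011) = ((9 - 142786) - 160262)*(1/288011) = (-142777 - 160262)*(1/288011) = -303039*1/288011 = -303039/288011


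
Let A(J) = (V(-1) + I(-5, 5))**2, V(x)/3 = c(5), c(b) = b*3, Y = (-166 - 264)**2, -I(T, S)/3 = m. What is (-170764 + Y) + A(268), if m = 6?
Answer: 14865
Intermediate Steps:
I(T, S) = -18 (I(T, S) = -3*6 = -18)
Y = 184900 (Y = (-430)**2 = 184900)
c(b) = 3*b
V(x) = 45 (V(x) = 3*(3*5) = 3*15 = 45)
A(J) = 729 (A(J) = (45 - 18)**2 = 27**2 = 729)
(-170764 + Y) + A(268) = (-170764 + 184900) + 729 = 14136 + 729 = 14865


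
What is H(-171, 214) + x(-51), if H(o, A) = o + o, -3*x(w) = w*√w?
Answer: -342 + 17*I*√51 ≈ -342.0 + 121.4*I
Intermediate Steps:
x(w) = -w^(3/2)/3 (x(w) = -w*√w/3 = -w^(3/2)/3)
H(o, A) = 2*o
H(-171, 214) + x(-51) = 2*(-171) - (-17)*I*√51 = -342 - (-17)*I*√51 = -342 + 17*I*√51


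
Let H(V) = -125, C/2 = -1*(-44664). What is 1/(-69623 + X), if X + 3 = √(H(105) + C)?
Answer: -69626/4847690673 - √89203/4847690673 ≈ -1.4424e-5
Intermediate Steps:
C = 89328 (C = 2*(-1*(-44664)) = 2*44664 = 89328)
X = -3 + √89203 (X = -3 + √(-125 + 89328) = -3 + √89203 ≈ 295.67)
1/(-69623 + X) = 1/(-69623 + (-3 + √89203)) = 1/(-69626 + √89203)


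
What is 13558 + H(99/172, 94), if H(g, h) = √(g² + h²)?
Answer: 13558 + 5*√10456561/172 ≈ 13652.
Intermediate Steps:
13558 + H(99/172, 94) = 13558 + √((99/172)² + 94²) = 13558 + √((99*(1/172))² + 8836) = 13558 + √((99/172)² + 8836) = 13558 + √(9801/29584 + 8836) = 13558 + √(261414025/29584) = 13558 + 5*√10456561/172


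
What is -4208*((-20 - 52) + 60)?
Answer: 50496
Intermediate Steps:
-4208*((-20 - 52) + 60) = -4208*(-72 + 60) = -4208*(-12) = 50496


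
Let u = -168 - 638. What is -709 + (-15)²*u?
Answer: -182059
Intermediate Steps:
u = -806
-709 + (-15)²*u = -709 + (-15)²*(-806) = -709 + 225*(-806) = -709 - 181350 = -182059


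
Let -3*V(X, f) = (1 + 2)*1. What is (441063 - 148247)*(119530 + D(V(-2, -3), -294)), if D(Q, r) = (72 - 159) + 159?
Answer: 35021379232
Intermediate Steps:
V(X, f) = -1 (V(X, f) = -(1 + 2)/3 = -1)
D(Q, r) = 72 (D(Q, r) = -87 + 159 = 72)
(441063 - 148247)*(119530 + D(V(-2, -3), -294)) = (441063 - 148247)*(119530 + 72) = 292816*119602 = 35021379232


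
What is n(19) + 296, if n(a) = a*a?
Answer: 657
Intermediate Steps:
n(a) = a²
n(19) + 296 = 19² + 296 = 361 + 296 = 657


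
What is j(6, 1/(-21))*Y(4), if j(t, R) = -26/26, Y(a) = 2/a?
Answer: -½ ≈ -0.50000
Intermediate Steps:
j(t, R) = -1 (j(t, R) = -26*1/26 = -1)
j(6, 1/(-21))*Y(4) = -2/4 = -1*½ = -½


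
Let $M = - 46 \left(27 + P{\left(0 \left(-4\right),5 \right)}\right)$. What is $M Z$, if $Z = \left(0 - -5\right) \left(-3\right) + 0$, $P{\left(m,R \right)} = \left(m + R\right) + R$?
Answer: $25530$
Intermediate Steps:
$P{\left(m,R \right)} = m + 2 R$ ($P{\left(m,R \right)} = \left(R + m\right) + R = m + 2 R$)
$Z = -15$ ($Z = \left(0 + 5\right) \left(-3\right) + 0 = 5 \left(-3\right) + 0 = -15 + 0 = -15$)
$M = -1702$ ($M = - 46 \left(27 + \left(0 \left(-4\right) + 2 \cdot 5\right)\right) = - 46 \left(27 + \left(0 + 10\right)\right) = - 46 \left(27 + 10\right) = \left(-46\right) 37 = -1702$)
$M Z = \left(-1702\right) \left(-15\right) = 25530$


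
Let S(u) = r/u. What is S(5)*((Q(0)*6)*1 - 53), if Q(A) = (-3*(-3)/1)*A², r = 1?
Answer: -53/5 ≈ -10.600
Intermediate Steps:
Q(A) = 9*A² (Q(A) = (9*1)*A² = 9*A²)
S(u) = 1/u
S(5)*((Q(0)*6)*1 - 53) = (((9*0²)*6)*1 - 53)/5 = (((9*0)*6)*1 - 53)/5 = ((0*6)*1 - 53)/5 = (0*1 - 53)/5 = (0 - 53)/5 = (⅕)*(-53) = -53/5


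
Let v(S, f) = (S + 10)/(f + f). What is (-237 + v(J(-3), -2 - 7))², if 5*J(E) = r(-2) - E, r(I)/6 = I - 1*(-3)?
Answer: 457489321/8100 ≈ 56480.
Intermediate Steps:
r(I) = 18 + 6*I (r(I) = 6*(I - 1*(-3)) = 6*(I + 3) = 6*(3 + I) = 18 + 6*I)
J(E) = 6/5 - E/5 (J(E) = ((18 + 6*(-2)) - E)/5 = ((18 - 12) - E)/5 = (6 - E)/5 = 6/5 - E/5)
v(S, f) = (10 + S)/(2*f) (v(S, f) = (10 + S)/((2*f)) = (10 + S)*(1/(2*f)) = (10 + S)/(2*f))
(-237 + v(J(-3), -2 - 7))² = (-237 + (10 + (6/5 - ⅕*(-3)))/(2*(-2 - 7)))² = (-237 + (½)*(10 + (6/5 + ⅗))/(-9))² = (-237 + (½)*(-⅑)*(10 + 9/5))² = (-237 + (½)*(-⅑)*(59/5))² = (-237 - 59/90)² = (-21389/90)² = 457489321/8100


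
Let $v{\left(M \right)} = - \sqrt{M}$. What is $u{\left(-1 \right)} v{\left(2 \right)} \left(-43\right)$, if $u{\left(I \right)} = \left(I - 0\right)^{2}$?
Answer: $43 \sqrt{2} \approx 60.811$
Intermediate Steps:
$u{\left(I \right)} = I^{2}$ ($u{\left(I \right)} = \left(I + 0\right)^{2} = I^{2}$)
$u{\left(-1 \right)} v{\left(2 \right)} \left(-43\right) = \left(-1\right)^{2} \left(- \sqrt{2}\right) \left(-43\right) = 1 \left(- \sqrt{2}\right) \left(-43\right) = - \sqrt{2} \left(-43\right) = 43 \sqrt{2}$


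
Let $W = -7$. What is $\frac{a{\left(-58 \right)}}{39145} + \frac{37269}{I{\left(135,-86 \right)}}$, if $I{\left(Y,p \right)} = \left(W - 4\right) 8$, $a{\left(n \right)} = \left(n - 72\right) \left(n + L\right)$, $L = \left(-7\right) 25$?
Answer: $- \frac{291245897}{688952} \approx -422.74$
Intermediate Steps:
$L = -175$
$a{\left(n \right)} = \left(-175 + n\right) \left(-72 + n\right)$ ($a{\left(n \right)} = \left(n - 72\right) \left(n - 175\right) = \left(-72 + n\right) \left(-175 + n\right) = \left(-175 + n\right) \left(-72 + n\right)$)
$I{\left(Y,p \right)} = -88$ ($I{\left(Y,p \right)} = \left(-7 - 4\right) 8 = \left(-11\right) 8 = -88$)
$\frac{a{\left(-58 \right)}}{39145} + \frac{37269}{I{\left(135,-86 \right)}} = \frac{12600 + \left(-58\right)^{2} - -14326}{39145} + \frac{37269}{-88} = \left(12600 + 3364 + 14326\right) \frac{1}{39145} + 37269 \left(- \frac{1}{88}\right) = 30290 \cdot \frac{1}{39145} - \frac{37269}{88} = \frac{6058}{7829} - \frac{37269}{88} = - \frac{291245897}{688952}$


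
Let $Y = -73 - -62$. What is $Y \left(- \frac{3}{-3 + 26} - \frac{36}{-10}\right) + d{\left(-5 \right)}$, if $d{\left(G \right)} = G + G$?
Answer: $- \frac{5539}{115} \approx -48.165$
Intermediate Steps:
$Y = -11$ ($Y = -73 + 62 = -11$)
$d{\left(G \right)} = 2 G$
$Y \left(- \frac{3}{-3 + 26} - \frac{36}{-10}\right) + d{\left(-5 \right)} = - 11 \left(- \frac{3}{-3 + 26} - \frac{36}{-10}\right) + 2 \left(-5\right) = - 11 \left(- \frac{3}{23} - - \frac{18}{5}\right) - 10 = - 11 \left(\left(-3\right) \frac{1}{23} + \frac{18}{5}\right) - 10 = - 11 \left(- \frac{3}{23} + \frac{18}{5}\right) - 10 = \left(-11\right) \frac{399}{115} - 10 = - \frac{4389}{115} - 10 = - \frac{5539}{115}$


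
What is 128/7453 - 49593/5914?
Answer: -368859637/44077042 ≈ -8.3685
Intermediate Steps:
128/7453 - 49593/5914 = -368859637/44077042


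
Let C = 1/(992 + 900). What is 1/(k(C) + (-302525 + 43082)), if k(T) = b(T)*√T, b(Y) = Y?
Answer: -1757135907451584/455876611236961307711 - 3784*√473/455876611236961307711 ≈ -3.8544e-6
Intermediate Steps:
C = 1/1892 ≈ 0.00052854
k(T) = T^(3/2) (k(T) = T*√T = T^(3/2))
1/(k(C) + (-302525 + 43082)) = 1/((1/1892)^(3/2) + (-302525 + 43082)) = 1/(√473/1789832 - 259443) = 1/(-259443 + √473/1789832)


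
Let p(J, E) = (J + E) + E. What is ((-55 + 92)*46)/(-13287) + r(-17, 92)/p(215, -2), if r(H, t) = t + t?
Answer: 2085686/2803557 ≈ 0.74394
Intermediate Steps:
p(J, E) = J + 2*E (p(J, E) = (E + J) + E = J + 2*E)
r(H, t) = 2*t
((-55 + 92)*46)/(-13287) + r(-17, 92)/p(215, -2) = ((-55 + 92)*46)/(-13287) + (2*92)/(215 + 2*(-2)) = (37*46)*(-1/13287) + 184/(215 - 4) = 1702*(-1/13287) + 184/211 = -1702/13287 + 184*(1/211) = -1702/13287 + 184/211 = 2085686/2803557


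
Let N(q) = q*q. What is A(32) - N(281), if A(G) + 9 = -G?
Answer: -79002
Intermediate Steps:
A(G) = -9 - G
N(q) = q²
A(32) - N(281) = (-9 - 1*32) - 1*281² = (-9 - 32) - 1*78961 = -41 - 78961 = -79002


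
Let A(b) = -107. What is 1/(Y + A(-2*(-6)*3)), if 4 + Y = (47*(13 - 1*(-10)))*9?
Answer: 1/9618 ≈ 0.00010397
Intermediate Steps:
Y = 9725 (Y = -4 + (47*(13 - 1*(-10)))*9 = -4 + (47*(13 + 10))*9 = -4 + (47*23)*9 = -4 + 1081*9 = -4 + 9729 = 9725)
1/(Y + A(-2*(-6)*3)) = 1/(9725 - 107) = 1/9618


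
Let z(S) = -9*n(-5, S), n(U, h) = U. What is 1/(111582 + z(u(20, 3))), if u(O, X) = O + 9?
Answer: 1/111627 ≈ 8.9584e-6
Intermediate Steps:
u(O, X) = 9 + O
z(S) = 45 (z(S) = -9*(-5) = 45)
1/(111582 + z(u(20, 3))) = 1/(111582 + 45) = 1/111627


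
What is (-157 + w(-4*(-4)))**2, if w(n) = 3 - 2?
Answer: 24336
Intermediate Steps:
w(n) = 1
(-157 + w(-4*(-4)))**2 = (-157 + 1)**2 = (-156)**2 = 24336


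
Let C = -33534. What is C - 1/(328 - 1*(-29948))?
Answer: -1015275385/30276 ≈ -33534.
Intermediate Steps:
C - 1/(328 - 1*(-29948)) = -33534 - 1/(328 - 1*(-29948)) = -33534 - 1/(328 + 29948) = -33534 - 1/30276 = -1015275385/30276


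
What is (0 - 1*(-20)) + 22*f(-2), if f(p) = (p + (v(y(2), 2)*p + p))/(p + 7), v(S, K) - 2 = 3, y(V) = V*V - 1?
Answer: -208/5 ≈ -41.600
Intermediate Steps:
y(V) = -1 + V² (y(V) = V² - 1 = -1 + V²)
v(S, K) = 5 (v(S, K) = 2 + 3 = 5)
f(p) = 7*p/(7 + p) (f(p) = (p + (5*p + p))/(p + 7) = (p + 6*p)/(7 + p) = (7*p)/(7 + p) = 7*p/(7 + p))
(0 - 1*(-20)) + 22*f(-2) = (0 - 1*(-20)) + 22*(7*(-2)/(7 - 2)) = (0 + 20) + 22*(7*(-2)/5) = 20 + 22*(7*(-2)*(⅕)) = 20 + 22*(-14/5) = 20 - 308/5 = -208/5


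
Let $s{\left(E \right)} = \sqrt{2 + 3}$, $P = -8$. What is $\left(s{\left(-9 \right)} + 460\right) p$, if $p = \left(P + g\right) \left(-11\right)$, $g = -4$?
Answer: $60720 + 132 \sqrt{5} \approx 61015.0$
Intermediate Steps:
$p = 132$ ($p = \left(-8 - 4\right) \left(-11\right) = \left(-12\right) \left(-11\right) = 132$)
$s{\left(E \right)} = \sqrt{5}$
$\left(s{\left(-9 \right)} + 460\right) p = \left(\sqrt{5} + 460\right) 132 = \left(460 + \sqrt{5}\right) 132 = 60720 + 132 \sqrt{5}$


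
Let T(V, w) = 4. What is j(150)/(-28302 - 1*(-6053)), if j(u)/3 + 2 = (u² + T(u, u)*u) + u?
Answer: -69744/22249 ≈ -3.1347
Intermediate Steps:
j(u) = -6 + 3*u² + 15*u (j(u) = -6 + 3*((u² + 4*u) + u) = -6 + 3*(u² + 5*u) = -6 + (3*u² + 15*u) = -6 + 3*u² + 15*u)
j(150)/(-28302 - 1*(-6053)) = (-6 + 3*150² + 15*150)/(-28302 - 1*(-6053)) = (-6 + 3*22500 + 2250)/(-28302 + 6053) = (-6 + 67500 + 2250)/(-22249) = 69744*(-1/22249) = -69744/22249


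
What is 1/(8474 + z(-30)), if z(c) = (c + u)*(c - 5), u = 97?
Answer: 1/6129 ≈ 0.00016316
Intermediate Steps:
z(c) = (-5 + c)*(97 + c) (z(c) = (c + 97)*(c - 5) = (97 + c)*(-5 + c) = (-5 + c)*(97 + c))
1/(8474 + z(-30)) = 1/(8474 + (-485 + (-30)² + 92*(-30))) = 1/(8474 + (-485 + 900 - 2760)) = 1/(8474 - 2345) = 1/6129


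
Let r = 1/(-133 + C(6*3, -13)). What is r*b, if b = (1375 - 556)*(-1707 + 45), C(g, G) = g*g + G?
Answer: -680589/89 ≈ -7647.1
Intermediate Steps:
C(g, G) = G + g² (C(g, G) = g² + G = G + g²)
b = -1361178 (b = 819*(-1662) = -1361178)
r = 1/178 (r = 1/(-133 + (-13 + (6*3)²)) = 1/(-133 + (-13 + 18²)) = 1/(-133 + (-13 + 324)) = 1/(-133 + 311) = 1/178 ≈ 0.0056180)
r*b = (1/178)*(-1361178) = -680589/89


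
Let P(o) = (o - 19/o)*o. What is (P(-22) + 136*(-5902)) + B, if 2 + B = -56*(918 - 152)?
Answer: -845105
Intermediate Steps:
P(o) = o*(o - 19/o)
B = -42898 (B = -2 - 56*(918 - 152) = -2 - 56*766 = -2 - 42896 = -42898)
(P(-22) + 136*(-5902)) + B = ((-19 + (-22)**2) + 136*(-5902)) - 42898 = ((-19 + 484) - 802672) - 42898 = (465 - 802672) - 42898 = -802207 - 42898 = -845105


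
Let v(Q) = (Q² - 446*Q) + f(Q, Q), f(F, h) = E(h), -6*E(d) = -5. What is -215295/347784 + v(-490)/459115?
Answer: 12132555931/31934570232 ≈ 0.37992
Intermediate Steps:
E(d) = ⅚ (E(d) = -⅙*(-5) = ⅚)
f(F, h) = ⅚
v(Q) = ⅚ + Q² - 446*Q (v(Q) = (Q² - 446*Q) + ⅚ = ⅚ + Q² - 446*Q)
-215295/347784 + v(-490)/459115 = -215295/347784 + (⅚ + (-490)² - 446*(-490))/459115 = -215295*1/347784 + (⅚ + 240100 + 218540)*(1/459115) = -71765/115928 + (2751845/6)*(1/459115) = -71765/115928 + 550369/550938 = 12132555931/31934570232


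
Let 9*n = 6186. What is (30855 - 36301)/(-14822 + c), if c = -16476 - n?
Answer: 1167/6854 ≈ 0.17027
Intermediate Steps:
n = 2062/3 (n = (1/9)*6186 = 2062/3 ≈ 687.33)
c = -51490/3 (c = -16476 - 1*2062/3 = -16476 - 2062/3 = -51490/3 ≈ -17163.)
(30855 - 36301)/(-14822 + c) = (30855 - 36301)/(-14822 - 51490/3) = -5446/(-95956/3) = -5446*(-3/95956) = 1167/6854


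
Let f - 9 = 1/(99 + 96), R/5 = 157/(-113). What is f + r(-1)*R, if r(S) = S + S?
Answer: 504578/22035 ≈ 22.899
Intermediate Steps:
R = -785/113 (R = 5*(157/(-113)) = 5*(157*(-1/113)) = 5*(-157/113) = -785/113 ≈ -6.9469)
r(S) = 2*S
f = 1756/195 (f = 9 + 1/(99 + 96) = 9 + 1/195 = 1756/195 ≈ 9.0051)
f + r(-1)*R = 1756/195 + (2*(-1))*(-785/113) = 1756/195 - 2*(-785/113) = 1756/195 + 1570/113 = 504578/22035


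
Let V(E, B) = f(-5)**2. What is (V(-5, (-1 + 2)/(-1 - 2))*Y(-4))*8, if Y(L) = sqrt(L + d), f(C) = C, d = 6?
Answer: 200*sqrt(2) ≈ 282.84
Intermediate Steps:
V(E, B) = 25 (V(E, B) = (-5)**2 = 25)
Y(L) = sqrt(6 + L) (Y(L) = sqrt(L + 6) = sqrt(6 + L))
(V(-5, (-1 + 2)/(-1 - 2))*Y(-4))*8 = (25*sqrt(6 - 4))*8 = (25*sqrt(2))*8 = 200*sqrt(2)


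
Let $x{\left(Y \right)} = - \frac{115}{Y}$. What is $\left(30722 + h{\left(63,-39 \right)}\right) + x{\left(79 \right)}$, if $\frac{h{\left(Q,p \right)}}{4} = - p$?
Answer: $\frac{2439247}{79} \approx 30877.0$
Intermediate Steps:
$h{\left(Q,p \right)} = - 4 p$ ($h{\left(Q,p \right)} = 4 \left(- p\right) = - 4 p$)
$\left(30722 + h{\left(63,-39 \right)}\right) + x{\left(79 \right)} = \left(30722 - -156\right) - \frac{115}{79} = \left(30722 + 156\right) - \frac{115}{79} = 30878 - \frac{115}{79} = \frac{2439247}{79}$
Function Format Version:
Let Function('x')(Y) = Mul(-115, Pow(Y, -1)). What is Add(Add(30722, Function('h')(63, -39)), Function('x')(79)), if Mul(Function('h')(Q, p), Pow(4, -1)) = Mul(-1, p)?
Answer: Rational(2439247, 79) ≈ 30877.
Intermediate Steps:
Function('h')(Q, p) = Mul(-4, p) (Function('h')(Q, p) = Mul(4, Mul(-1, p)) = Mul(-4, p))
Add(Add(30722, Function('h')(63, -39)), Function('x')(79)) = Add(Add(30722, Mul(-4, -39)), Mul(-115, Pow(79, -1))) = Add(Add(30722, 156), Mul(-115, Rational(1, 79))) = Add(30878, Rational(-115, 79)) = Rational(2439247, 79)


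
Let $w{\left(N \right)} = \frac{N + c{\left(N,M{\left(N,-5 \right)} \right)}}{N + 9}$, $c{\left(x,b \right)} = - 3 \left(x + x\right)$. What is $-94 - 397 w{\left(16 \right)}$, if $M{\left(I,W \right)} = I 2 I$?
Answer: $\frac{5882}{5} \approx 1176.4$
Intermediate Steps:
$M{\left(I,W \right)} = 2 I^{2}$ ($M{\left(I,W \right)} = 2 I I = 2 I^{2}$)
$c{\left(x,b \right)} = - 6 x$ ($c{\left(x,b \right)} = - 3 \cdot 2 x = - 6 x$)
$w{\left(N \right)} = - \frac{5 N}{9 + N}$ ($w{\left(N \right)} = \frac{N - 6 N}{N + 9} = \frac{\left(-5\right) N}{9 + N} = - \frac{5 N}{9 + N}$)
$-94 - 397 w{\left(16 \right)} = -94 - 397 \left(\left(-5\right) 16 \frac{1}{9 + 16}\right) = -94 - 397 \left(\left(-5\right) 16 \cdot \frac{1}{25}\right) = -94 - - \frac{6352}{5} = -94 + \frac{6352}{5} = \frac{5882}{5}$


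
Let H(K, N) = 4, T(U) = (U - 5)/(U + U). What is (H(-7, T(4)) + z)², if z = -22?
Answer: 324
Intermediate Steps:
T(U) = (-5 + U)/(2*U) (T(U) = (-5 + U)/((2*U)) = (-5 + U)*(1/(2*U)) = (-5 + U)/(2*U))
(H(-7, T(4)) + z)² = (4 - 22)² = (-18)² = 324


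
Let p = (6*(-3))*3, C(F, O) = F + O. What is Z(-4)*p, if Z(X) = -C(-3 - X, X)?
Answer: -162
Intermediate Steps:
Z(X) = 3 (Z(X) = -((-3 - X) + X) = -1*(-3) = 3)
p = -54 (p = -18*3 = -54)
Z(-4)*p = 3*(-54) = -162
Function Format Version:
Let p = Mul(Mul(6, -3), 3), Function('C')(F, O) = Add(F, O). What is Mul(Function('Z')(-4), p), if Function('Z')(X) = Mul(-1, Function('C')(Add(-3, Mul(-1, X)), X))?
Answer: -162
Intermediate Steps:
Function('Z')(X) = 3 (Function('Z')(X) = Mul(-1, Add(Add(-3, Mul(-1, X)), X)) = Mul(-1, -3) = 3)
p = -54 (p = Mul(-18, 3) = -54)
Mul(Function('Z')(-4), p) = Mul(3, -54) = -162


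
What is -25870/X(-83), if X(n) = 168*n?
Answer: 12935/6972 ≈ 1.8553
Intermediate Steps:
-25870/X(-83) = -25870/(168*(-83)) = -25870/(-13944) = -25870*(-1/13944) = 12935/6972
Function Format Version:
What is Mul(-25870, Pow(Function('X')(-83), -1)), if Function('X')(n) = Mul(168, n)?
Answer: Rational(12935, 6972) ≈ 1.8553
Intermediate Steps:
Mul(-25870, Pow(Function('X')(-83), -1)) = Mul(-25870, Pow(Mul(168, -83), -1)) = Mul(-25870, Pow(-13944, -1)) = Mul(-25870, Rational(-1, 13944)) = Rational(12935, 6972)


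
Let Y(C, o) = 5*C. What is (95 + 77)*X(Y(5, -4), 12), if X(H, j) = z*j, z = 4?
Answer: 8256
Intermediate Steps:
X(H, j) = 4*j
(95 + 77)*X(Y(5, -4), 12) = (95 + 77)*(4*12) = 172*48 = 8256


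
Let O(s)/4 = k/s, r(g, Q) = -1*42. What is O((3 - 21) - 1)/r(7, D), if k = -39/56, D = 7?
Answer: -13/3724 ≈ -0.0034909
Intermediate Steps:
r(g, Q) = -42
k = -39/56 (k = -39*1/56 = -39/56 ≈ -0.69643)
O(s) = -39/(14*s) (O(s) = 4*(-39/(56*s)) = -39/(14*s))
O((3 - 21) - 1)/r(7, D) = -39/(14*((3 - 21) - 1))/(-42) = -39/(14*(-18 - 1))*(-1/42) = -39/14/(-19)*(-1/42) = -39/14*(-1/19)*(-1/42) = (39/266)*(-1/42) = -13/3724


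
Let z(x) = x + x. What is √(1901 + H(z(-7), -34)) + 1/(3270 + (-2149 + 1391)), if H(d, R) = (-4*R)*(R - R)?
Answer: 1/2512 + √1901 ≈ 43.601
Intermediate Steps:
z(x) = 2*x
H(d, R) = 0 (H(d, R) = -4*R*0 = 0)
√(1901 + H(z(-7), -34)) + 1/(3270 + (-2149 + 1391)) = √(1901 + 0) + 1/(3270 + (-2149 + 1391)) = √1901 + 1/(3270 - 758) = √1901 + 1/2512 = 1/2512 + √1901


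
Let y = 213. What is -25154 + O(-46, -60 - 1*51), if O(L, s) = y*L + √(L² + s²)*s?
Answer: -34952 - 111*√14437 ≈ -48289.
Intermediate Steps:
O(L, s) = 213*L + s*√(L² + s²) (O(L, s) = 213*L + √(L² + s²)*s = 213*L + s*√(L² + s²))
-25154 + O(-46, -60 - 1*51) = -25154 + (213*(-46) + (-60 - 1*51)*√((-46)² + (-60 - 1*51)²)) = -25154 + (-9798 + (-60 - 51)*√(2116 + (-60 - 51)²)) = -25154 + (-9798 - 111*√(2116 + (-111)²)) = -25154 + (-9798 - 111*√(2116 + 12321)) = -25154 + (-9798 - 111*√14437) = -34952 - 111*√14437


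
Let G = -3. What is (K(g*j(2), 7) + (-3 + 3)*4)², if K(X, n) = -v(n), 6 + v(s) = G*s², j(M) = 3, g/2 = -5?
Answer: 23409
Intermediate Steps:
g = -10 (g = 2*(-5) = -10)
v(s) = -6 - 3*s²
K(X, n) = 6 + 3*n² (K(X, n) = -(-6 - 3*n²) = 6 + 3*n²)
(K(g*j(2), 7) + (-3 + 3)*4)² = ((6 + 3*7²) + (-3 + 3)*4)² = ((6 + 3*49) + 0*4)² = ((6 + 147) + 0)² = (153 + 0)² = 153² = 23409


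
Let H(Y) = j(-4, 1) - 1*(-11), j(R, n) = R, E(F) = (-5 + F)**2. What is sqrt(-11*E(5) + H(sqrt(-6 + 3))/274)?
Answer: sqrt(1918)/274 ≈ 0.15984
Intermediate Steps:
H(Y) = 7 (H(Y) = -4 - 1*(-11) = -4 + 11 = 7)
sqrt(-11*E(5) + H(sqrt(-6 + 3))/274) = sqrt(-11*(-5 + 5)**2 + 7/274) = sqrt(-11*0**2 + 7*(1/274)) = sqrt(-11*0 + 7/274) = sqrt(0 + 7/274) = sqrt(7/274) = sqrt(1918)/274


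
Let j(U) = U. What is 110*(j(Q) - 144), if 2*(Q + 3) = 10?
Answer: -15620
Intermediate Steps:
Q = 2 (Q = -3 + (½)*10 = -3 + 5 = 2)
110*(j(Q) - 144) = 110*(2 - 144) = 110*(-142) = -15620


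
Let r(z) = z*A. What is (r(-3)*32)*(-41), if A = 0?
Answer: 0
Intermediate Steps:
r(z) = 0 (r(z) = z*0 = 0)
(r(-3)*32)*(-41) = (0*32)*(-41) = 0*(-41) = 0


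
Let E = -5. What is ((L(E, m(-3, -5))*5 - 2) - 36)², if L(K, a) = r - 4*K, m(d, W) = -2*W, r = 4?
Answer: 6724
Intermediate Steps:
L(K, a) = 4 - 4*K
((L(E, m(-3, -5))*5 - 2) - 36)² = (((4 - 4*(-5))*5 - 2) - 36)² = (((4 + 20)*5 - 2) - 36)² = ((24*5 - 2) - 36)² = ((120 - 2) - 36)² = (118 - 36)² = 82² = 6724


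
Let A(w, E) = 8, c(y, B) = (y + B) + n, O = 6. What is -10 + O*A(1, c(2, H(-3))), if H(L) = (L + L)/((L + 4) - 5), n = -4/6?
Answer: 38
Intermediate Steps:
n = -⅔ (n = -4*⅙ = -⅔ ≈ -0.66667)
H(L) = 2*L/(-1 + L) (H(L) = (2*L)/((4 + L) - 5) = (2*L)/(-1 + L) = 2*L/(-1 + L))
c(y, B) = -⅔ + B + y (c(y, B) = (y + B) - ⅔ = (B + y) - ⅔ = -⅔ + B + y)
-10 + O*A(1, c(2, H(-3))) = -10 + 6*8 = -10 + 48 = 38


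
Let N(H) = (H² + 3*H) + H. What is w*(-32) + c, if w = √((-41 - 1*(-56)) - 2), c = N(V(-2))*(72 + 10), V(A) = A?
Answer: -328 - 32*√13 ≈ -443.38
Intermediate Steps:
N(H) = H² + 4*H
c = -328 (c = (-2*(4 - 2))*(72 + 10) = -2*2*82 = -4*82 = -328)
w = √13 (w = √((-41 + 56) - 2) = √(15 - 2) = √13 ≈ 3.6056)
w*(-32) + c = √13*(-32) - 328 = -32*√13 - 328 = -328 - 32*√13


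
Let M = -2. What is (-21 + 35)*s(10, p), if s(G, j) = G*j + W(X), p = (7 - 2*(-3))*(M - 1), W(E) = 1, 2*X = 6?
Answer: -5446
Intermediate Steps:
X = 3 (X = (½)*6 = 3)
p = -39 (p = (7 - 2*(-3))*(-2 - 1) = (7 + 6)*(-3) = 13*(-3) = -39)
s(G, j) = 1 + G*j (s(G, j) = G*j + 1 = 1 + G*j)
(-21 + 35)*s(10, p) = (-21 + 35)*(1 + 10*(-39)) = 14*(1 - 390) = 14*(-389) = -5446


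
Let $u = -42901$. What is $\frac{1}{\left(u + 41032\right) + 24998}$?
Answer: $\frac{1}{23129} \approx 4.3236 \cdot 10^{-5}$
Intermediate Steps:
$\frac{1}{\left(u + 41032\right) + 24998} = \frac{1}{\left(-42901 + 41032\right) + 24998} = \frac{1}{-1869 + 24998} = \frac{1}{23129}$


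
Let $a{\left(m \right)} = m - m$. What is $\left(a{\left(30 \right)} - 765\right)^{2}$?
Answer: $585225$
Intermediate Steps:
$a{\left(m \right)} = 0$
$\left(a{\left(30 \right)} - 765\right)^{2} = \left(0 - 765\right)^{2} = \left(-765\right)^{2} = 585225$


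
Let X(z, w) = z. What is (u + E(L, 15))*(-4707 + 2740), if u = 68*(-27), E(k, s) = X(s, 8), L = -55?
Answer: 3581907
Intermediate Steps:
E(k, s) = s
u = -1836
(u + E(L, 15))*(-4707 + 2740) = (-1836 + 15)*(-4707 + 2740) = -1821*(-1967) = 3581907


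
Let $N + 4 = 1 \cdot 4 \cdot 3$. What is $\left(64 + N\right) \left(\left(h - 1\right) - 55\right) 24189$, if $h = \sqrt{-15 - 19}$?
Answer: $-97530048 + 1741608 i \sqrt{34} \approx -9.753 \cdot 10^{7} + 1.0155 \cdot 10^{7} i$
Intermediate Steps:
$h = i \sqrt{34}$ ($h = \sqrt{-34} = i \sqrt{34} \approx 5.8309 i$)
$N = 8$ ($N = -4 + 1 \cdot 4 \cdot 3 = -4 + 4 \cdot 3 = -4 + 12 = 8$)
$\left(64 + N\right) \left(\left(h - 1\right) - 55\right) 24189 = \left(64 + 8\right) \left(\left(i \sqrt{34} - 1\right) - 55\right) 24189 = 72 \left(\left(-1 + i \sqrt{34}\right) - 55\right) 24189 = 72 \left(-56 + i \sqrt{34}\right) 24189 = \left(-4032 + 72 i \sqrt{34}\right) 24189 = -97530048 + 1741608 i \sqrt{34}$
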